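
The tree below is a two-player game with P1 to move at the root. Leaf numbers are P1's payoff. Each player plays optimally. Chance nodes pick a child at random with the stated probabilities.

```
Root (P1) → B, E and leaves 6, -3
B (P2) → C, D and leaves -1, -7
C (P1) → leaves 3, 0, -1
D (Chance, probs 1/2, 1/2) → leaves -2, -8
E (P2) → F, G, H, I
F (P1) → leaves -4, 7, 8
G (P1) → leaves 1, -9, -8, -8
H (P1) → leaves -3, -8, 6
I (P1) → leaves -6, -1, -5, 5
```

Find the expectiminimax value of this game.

C (P1): max(3, 0, -1) = 3
D (Chance): 1/2·-2 + 1/2·-8 = -5
B (P2): min(3, -5, -1, -7) = -7
F (P1): max(-4, 7, 8) = 8
G (P1): max(1, -9, -8, -8) = 1
H (P1): max(-3, -8, 6) = 6
I (P1): max(-6, -1, -5, 5) = 5
E (P2): min(8, 1, 6, 5) = 1
Root (P1): max(-7, 1, 6, -3) = 6

6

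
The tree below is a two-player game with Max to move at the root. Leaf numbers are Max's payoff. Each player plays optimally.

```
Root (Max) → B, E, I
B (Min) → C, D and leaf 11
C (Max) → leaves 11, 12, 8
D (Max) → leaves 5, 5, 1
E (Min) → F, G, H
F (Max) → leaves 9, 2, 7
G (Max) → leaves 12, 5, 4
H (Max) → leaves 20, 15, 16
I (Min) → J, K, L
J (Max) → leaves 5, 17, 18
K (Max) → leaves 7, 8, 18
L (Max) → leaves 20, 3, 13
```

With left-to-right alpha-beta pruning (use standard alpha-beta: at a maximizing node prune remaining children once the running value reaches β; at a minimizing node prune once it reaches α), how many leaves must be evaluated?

C [α=-∞,β=+∞]: v=12
D [α=-∞,β=12]: v=5
B [α=-∞,β=+∞]: v=5
F [α=5,β=+∞]: v=9
G [α=5,β=9]: v=12 after child 1 ≥ β → β-cutoff, skip 2
H [α=5,β=9]: v=20 after child 1 ≥ β → β-cutoff, skip 2
E [α=5,β=+∞]: v=9
J [α=9,β=+∞]: v=18
K [α=9,β=18]: v=18
L [α=9,β=18]: v=20 after child 1 ≥ β → β-cutoff, skip 2
I [α=9,β=+∞]: v=18
Root [α=-∞,β=+∞]: v=18
Leaves evaluated: 19 of 25.

19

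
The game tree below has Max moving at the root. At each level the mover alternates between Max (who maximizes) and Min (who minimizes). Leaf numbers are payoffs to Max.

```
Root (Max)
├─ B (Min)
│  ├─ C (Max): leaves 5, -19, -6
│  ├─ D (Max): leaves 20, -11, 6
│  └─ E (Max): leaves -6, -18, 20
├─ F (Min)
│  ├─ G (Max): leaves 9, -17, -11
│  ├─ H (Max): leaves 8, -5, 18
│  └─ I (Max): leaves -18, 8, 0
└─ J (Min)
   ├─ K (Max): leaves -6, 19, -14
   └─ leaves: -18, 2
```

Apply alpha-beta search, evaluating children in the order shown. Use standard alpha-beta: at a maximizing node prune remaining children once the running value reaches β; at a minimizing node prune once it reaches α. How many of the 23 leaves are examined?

20

C [α=-∞,β=+∞]: v=5
D [α=-∞,β=5]: v=20 after child 1 ≥ β → β-cutoff, skip 2
E [α=-∞,β=5]: v=20
B [α=-∞,β=+∞]: v=5
G [α=5,β=+∞]: v=9
H [α=5,β=9]: v=18
I [α=5,β=9]: v=8
F [α=5,β=+∞]: v=8
K [α=8,β=+∞]: v=19
J [α=8,β=+∞]: v=-18 after child 2 ≤ α → α-cutoff, skip 1
Root [α=-∞,β=+∞]: v=8
Leaves evaluated: 20 of 23.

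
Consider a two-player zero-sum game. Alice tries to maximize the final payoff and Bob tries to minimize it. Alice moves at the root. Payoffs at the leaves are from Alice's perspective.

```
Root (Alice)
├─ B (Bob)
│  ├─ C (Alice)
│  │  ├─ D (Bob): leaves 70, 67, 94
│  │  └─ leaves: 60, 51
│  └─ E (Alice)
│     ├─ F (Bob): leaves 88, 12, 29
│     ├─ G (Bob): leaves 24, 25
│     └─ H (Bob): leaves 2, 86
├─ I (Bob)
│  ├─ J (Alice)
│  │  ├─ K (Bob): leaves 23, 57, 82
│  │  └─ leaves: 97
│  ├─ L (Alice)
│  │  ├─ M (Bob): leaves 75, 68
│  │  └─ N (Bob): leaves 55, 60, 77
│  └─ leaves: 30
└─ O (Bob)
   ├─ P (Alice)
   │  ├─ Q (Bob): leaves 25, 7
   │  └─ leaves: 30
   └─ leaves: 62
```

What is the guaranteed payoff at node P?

Q: min(25, 7) = 7
P: max(7, 30) = 30

30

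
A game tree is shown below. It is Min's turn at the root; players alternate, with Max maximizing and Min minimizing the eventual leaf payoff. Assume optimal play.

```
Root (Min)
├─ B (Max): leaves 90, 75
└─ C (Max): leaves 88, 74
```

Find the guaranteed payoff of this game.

88

B (Max): max(90, 75) = 90
C (Max): max(88, 74) = 88
Root (Min): min(90, 88) = 88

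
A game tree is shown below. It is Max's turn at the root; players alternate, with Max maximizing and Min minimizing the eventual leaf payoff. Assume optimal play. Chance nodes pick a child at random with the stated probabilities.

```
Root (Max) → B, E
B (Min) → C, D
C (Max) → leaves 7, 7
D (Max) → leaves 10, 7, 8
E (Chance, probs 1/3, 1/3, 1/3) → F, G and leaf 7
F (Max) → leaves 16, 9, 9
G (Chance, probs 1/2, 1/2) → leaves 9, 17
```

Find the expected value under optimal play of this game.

C (Max): max(7, 7) = 7
D (Max): max(10, 7, 8) = 10
B (Min): min(7, 10) = 7
F (Max): max(16, 9, 9) = 16
G (Chance): 1/2·9 + 1/2·17 = 13
E (Chance): 1/3·16 + 1/3·13 + 1/3·7 = 12
Root (Max): max(7, 12) = 12

12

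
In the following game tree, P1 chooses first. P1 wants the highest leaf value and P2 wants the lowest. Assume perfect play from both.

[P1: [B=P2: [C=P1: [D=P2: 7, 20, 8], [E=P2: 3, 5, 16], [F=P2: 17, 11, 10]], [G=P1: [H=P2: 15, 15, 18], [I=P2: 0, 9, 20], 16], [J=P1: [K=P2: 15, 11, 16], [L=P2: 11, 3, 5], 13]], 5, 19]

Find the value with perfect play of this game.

19

D (P2): min(7, 20, 8) = 7
E (P2): min(3, 5, 16) = 3
F (P2): min(17, 11, 10) = 10
C (P1): max(7, 3, 10) = 10
H (P2): min(15, 15, 18) = 15
I (P2): min(0, 9, 20) = 0
G (P1): max(15, 0, 16) = 16
K (P2): min(15, 11, 16) = 11
L (P2): min(11, 3, 5) = 3
J (P1): max(11, 3, 13) = 13
B (P2): min(10, 16, 13) = 10
Root (P1): max(10, 5, 19) = 19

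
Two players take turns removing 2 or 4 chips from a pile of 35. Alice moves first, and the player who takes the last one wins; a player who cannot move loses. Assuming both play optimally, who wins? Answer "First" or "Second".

Mark each pile size as W (mover wins) or L (mover loses):
i:   0  1  2  3  4  5  6  7  8  9 10 11 12 13 14 15 16 17 18 19 20 21 22 23 24 25 26 27 28 29 30 31 32 33 34 35
     L  L  W  W  W  W  L  L  W  W  W  W  L  L  W  W  W  W  L  L  W  W  W  W  L  L  W  W  W  W  L  L  W  W  W  W
Position 35 is W, so the first player wins.

First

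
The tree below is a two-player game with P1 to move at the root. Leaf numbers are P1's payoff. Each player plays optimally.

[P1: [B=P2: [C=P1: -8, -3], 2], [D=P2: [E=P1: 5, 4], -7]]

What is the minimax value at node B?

-3

C: max(-8, -3) = -3
B: min(-3, 2) = -3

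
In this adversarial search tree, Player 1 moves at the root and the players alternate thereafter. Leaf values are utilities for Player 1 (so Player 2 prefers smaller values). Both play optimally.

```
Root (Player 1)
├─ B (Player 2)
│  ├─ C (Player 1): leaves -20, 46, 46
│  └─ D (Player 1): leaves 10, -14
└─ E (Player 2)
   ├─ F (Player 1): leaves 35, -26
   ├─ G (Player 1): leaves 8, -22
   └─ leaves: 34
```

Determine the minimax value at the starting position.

10

C (Player 1): max(-20, 46, 46) = 46
D (Player 1): max(10, -14) = 10
B (Player 2): min(46, 10) = 10
F (Player 1): max(35, -26) = 35
G (Player 1): max(8, -22) = 8
E (Player 2): min(35, 8, 34) = 8
Root (Player 1): max(10, 8) = 10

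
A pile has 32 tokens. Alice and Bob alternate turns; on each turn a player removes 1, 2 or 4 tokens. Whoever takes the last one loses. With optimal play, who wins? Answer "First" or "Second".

First

i:   0  1  2  3  4  5  6  7  8  9 10 11 12 13 14 15 16 17 18 19 20 21 22 23 24 25 26 27 28 29 30 31 32
     W  L  W  W  L  W  W  L  W  W  L  W  W  L  W  W  L  W  W  L  W  W  L  W  W  L  W  W  L  W  W  L  W
Position 32 is W, so the first player wins.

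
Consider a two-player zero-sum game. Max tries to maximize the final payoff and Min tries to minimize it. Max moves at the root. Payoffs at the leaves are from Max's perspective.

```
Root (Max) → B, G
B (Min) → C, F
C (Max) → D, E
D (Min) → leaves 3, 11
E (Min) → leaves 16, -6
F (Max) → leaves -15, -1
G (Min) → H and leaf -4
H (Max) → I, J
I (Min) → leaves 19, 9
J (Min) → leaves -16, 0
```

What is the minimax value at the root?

-1

D (Min): min(3, 11) = 3
E (Min): min(16, -6) = -6
C (Max): max(3, -6) = 3
F (Max): max(-15, -1) = -1
B (Min): min(3, -1) = -1
I (Min): min(19, 9) = 9
J (Min): min(-16, 0) = -16
H (Max): max(9, -16) = 9
G (Min): min(9, -4) = -4
Root (Max): max(-1, -4) = -1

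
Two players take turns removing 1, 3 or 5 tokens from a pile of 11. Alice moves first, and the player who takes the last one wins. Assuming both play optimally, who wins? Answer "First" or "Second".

i:   0  1  2  3  4  5  6  7  8  9 10 11
     L  W  L  W  L  W  L  W  L  W  L  W
Position 11 is W, so the first player wins.

First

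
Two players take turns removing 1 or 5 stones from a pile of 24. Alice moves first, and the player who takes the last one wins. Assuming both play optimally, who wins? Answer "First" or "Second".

Mark each pile size as W (mover wins) or L (mover loses):
i:   0  1  2  3  4  5  6  7  8  9 10 11 12 13 14 15 16 17 18 19 20 21 22 23 24
     L  W  L  W  L  W  L  W  L  W  L  W  L  W  L  W  L  W  L  W  L  W  L  W  L
Position 24 is L, so the second player wins.

Second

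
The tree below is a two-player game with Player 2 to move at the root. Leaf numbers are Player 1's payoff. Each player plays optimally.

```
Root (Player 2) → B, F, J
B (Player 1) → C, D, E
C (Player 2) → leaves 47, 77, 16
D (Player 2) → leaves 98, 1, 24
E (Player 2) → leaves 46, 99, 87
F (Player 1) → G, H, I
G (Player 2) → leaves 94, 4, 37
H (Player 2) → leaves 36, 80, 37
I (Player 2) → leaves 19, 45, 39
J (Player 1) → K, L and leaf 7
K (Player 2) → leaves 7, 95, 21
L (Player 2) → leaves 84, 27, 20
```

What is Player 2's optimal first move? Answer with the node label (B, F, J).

J

C (Player 2): min(47, 77, 16) = 16
D (Player 2): min(98, 1, 24) = 1
E (Player 2): min(46, 99, 87) = 46
B (Player 1): max(16, 1, 46) = 46
G (Player 2): min(94, 4, 37) = 4
H (Player 2): min(36, 80, 37) = 36
I (Player 2): min(19, 45, 39) = 19
F (Player 1): max(4, 36, 19) = 36
K (Player 2): min(7, 95, 21) = 7
L (Player 2): min(84, 27, 20) = 20
J (Player 1): max(7, 20, 7) = 20
Root (Player 2): min(46, 36, 20) = 20
Player 2 picks the child with the lowest value: J (value 20).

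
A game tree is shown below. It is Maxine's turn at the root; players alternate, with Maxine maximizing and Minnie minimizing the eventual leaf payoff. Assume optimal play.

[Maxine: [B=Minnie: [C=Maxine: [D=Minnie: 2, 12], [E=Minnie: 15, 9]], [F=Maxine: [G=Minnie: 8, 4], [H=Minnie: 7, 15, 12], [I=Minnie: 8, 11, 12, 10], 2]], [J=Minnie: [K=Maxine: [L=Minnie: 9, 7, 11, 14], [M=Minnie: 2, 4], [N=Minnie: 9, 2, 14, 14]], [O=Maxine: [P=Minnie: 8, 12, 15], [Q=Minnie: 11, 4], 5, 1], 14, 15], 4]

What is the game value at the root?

8

D (Minnie): min(2, 12) = 2
E (Minnie): min(15, 9) = 9
C (Maxine): max(2, 9) = 9
G (Minnie): min(8, 4) = 4
H (Minnie): min(7, 15, 12) = 7
I (Minnie): min(8, 11, 12, 10) = 8
F (Maxine): max(4, 7, 8, 2) = 8
B (Minnie): min(9, 8) = 8
L (Minnie): min(9, 7, 11, 14) = 7
M (Minnie): min(2, 4) = 2
N (Minnie): min(9, 2, 14, 14) = 2
K (Maxine): max(7, 2, 2) = 7
P (Minnie): min(8, 12, 15) = 8
Q (Minnie): min(11, 4) = 4
O (Maxine): max(8, 4, 5, 1) = 8
J (Minnie): min(7, 8, 14, 15) = 7
Root (Maxine): max(8, 7, 4) = 8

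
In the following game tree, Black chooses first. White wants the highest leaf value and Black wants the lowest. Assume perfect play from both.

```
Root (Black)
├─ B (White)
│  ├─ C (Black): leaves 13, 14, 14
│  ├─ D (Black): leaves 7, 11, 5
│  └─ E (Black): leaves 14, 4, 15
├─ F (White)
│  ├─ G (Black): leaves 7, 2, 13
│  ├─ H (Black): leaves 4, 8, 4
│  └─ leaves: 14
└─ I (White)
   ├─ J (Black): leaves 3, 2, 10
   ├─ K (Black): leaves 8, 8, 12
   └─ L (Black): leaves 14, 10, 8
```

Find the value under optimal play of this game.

C (Black): min(13, 14, 14) = 13
D (Black): min(7, 11, 5) = 5
E (Black): min(14, 4, 15) = 4
B (White): max(13, 5, 4) = 13
G (Black): min(7, 2, 13) = 2
H (Black): min(4, 8, 4) = 4
F (White): max(2, 4, 14) = 14
J (Black): min(3, 2, 10) = 2
K (Black): min(8, 8, 12) = 8
L (Black): min(14, 10, 8) = 8
I (White): max(2, 8, 8) = 8
Root (Black): min(13, 14, 8) = 8

8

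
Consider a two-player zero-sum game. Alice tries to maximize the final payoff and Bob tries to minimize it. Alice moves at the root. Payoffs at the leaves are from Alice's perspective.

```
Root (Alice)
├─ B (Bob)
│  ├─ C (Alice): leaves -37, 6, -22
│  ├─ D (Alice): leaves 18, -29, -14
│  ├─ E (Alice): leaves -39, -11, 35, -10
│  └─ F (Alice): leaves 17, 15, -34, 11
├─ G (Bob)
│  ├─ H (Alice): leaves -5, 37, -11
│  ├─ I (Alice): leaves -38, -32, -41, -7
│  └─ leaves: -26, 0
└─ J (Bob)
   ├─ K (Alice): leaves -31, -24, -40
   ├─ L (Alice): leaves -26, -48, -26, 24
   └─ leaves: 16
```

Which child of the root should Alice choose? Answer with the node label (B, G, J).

B

C (Alice): max(-37, 6, -22) = 6
D (Alice): max(18, -29, -14) = 18
E (Alice): max(-39, -11, 35, -10) = 35
F (Alice): max(17, 15, -34, 11) = 17
B (Bob): min(6, 18, 35, 17) = 6
H (Alice): max(-5, 37, -11) = 37
I (Alice): max(-38, -32, -41, -7) = -7
G (Bob): min(37, -7, -26, 0) = -26
K (Alice): max(-31, -24, -40) = -24
L (Alice): max(-26, -48, -26, 24) = 24
J (Bob): min(-24, 24, 16) = -24
Root (Alice): max(6, -26, -24) = 6
Alice picks the child with the highest value: B (value 6).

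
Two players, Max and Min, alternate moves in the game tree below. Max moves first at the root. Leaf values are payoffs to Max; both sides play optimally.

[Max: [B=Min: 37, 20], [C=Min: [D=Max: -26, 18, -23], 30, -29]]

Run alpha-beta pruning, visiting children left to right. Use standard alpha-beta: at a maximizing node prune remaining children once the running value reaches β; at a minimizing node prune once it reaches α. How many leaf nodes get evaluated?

B [α=-∞,β=+∞]: v=20
D [α=20,β=+∞]: v=18
C [α=20,β=+∞]: v=18 after child 1 ≤ α → α-cutoff, skip 2
Root [α=-∞,β=+∞]: v=20
Leaves evaluated: 5 of 7.

5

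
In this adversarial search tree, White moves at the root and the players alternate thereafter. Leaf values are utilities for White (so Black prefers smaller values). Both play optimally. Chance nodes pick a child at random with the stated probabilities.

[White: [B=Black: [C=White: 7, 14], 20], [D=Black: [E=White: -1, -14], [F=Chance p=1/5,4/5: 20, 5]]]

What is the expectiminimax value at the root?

C (White): max(7, 14) = 14
B (Black): min(14, 20) = 14
E (White): max(-1, -14) = -1
F (Chance): 1/5·20 + 4/5·5 = 8
D (Black): min(-1, 8) = -1
Root (White): max(14, -1) = 14

14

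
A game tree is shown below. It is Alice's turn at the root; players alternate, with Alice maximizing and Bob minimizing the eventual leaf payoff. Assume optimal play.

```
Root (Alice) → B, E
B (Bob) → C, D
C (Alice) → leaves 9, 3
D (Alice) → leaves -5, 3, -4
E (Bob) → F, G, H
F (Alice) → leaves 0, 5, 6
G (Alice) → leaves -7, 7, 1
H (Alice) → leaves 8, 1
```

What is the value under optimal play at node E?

6

F: max(0, 5, 6) = 6
G: max(-7, 7, 1) = 7
H: max(8, 1) = 8
E: min(6, 7, 8) = 6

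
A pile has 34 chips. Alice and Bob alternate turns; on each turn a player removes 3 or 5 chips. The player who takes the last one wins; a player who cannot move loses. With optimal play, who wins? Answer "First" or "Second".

Second

Positions where the player to move wins (W) vs loses (L):
i:   0  1  2  3  4  5  6  7  8  9 10 11 12 13 14 15 16 17 18 19 20 21 22 23 24 25 26 27 28 29 30 31 32 33 34
     L  L  L  W  W  W  W  W  L  L  L  W  W  W  W  W  L  L  L  W  W  W  W  W  L  L  L  W  W  W  W  W  L  L  L
Position 34 is L, so the second player wins.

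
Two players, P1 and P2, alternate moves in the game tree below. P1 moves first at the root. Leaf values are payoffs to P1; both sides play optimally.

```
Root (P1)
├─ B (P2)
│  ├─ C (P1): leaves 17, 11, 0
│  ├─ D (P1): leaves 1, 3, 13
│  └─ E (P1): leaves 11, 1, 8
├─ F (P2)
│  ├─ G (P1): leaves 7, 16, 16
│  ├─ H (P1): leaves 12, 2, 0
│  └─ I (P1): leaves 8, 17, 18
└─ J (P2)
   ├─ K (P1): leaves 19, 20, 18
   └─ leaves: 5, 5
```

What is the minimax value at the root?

C (P1): max(17, 11, 0) = 17
D (P1): max(1, 3, 13) = 13
E (P1): max(11, 1, 8) = 11
B (P2): min(17, 13, 11) = 11
G (P1): max(7, 16, 16) = 16
H (P1): max(12, 2, 0) = 12
I (P1): max(8, 17, 18) = 18
F (P2): min(16, 12, 18) = 12
K (P1): max(19, 20, 18) = 20
J (P2): min(20, 5, 5) = 5
Root (P1): max(11, 12, 5) = 12

12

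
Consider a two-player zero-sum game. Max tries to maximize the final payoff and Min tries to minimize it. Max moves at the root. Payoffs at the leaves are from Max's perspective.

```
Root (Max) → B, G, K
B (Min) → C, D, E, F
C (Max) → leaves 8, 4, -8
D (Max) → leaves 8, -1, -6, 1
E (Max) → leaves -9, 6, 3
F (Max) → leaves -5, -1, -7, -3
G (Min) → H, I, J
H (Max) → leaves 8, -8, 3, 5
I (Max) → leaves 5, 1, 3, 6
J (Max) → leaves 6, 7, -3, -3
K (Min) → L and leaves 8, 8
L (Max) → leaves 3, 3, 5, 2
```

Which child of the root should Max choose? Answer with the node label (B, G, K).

G

C (Max): max(8, 4, -8) = 8
D (Max): max(8, -1, -6, 1) = 8
E (Max): max(-9, 6, 3) = 6
F (Max): max(-5, -1, -7, -3) = -1
B (Min): min(8, 8, 6, -1) = -1
H (Max): max(8, -8, 3, 5) = 8
I (Max): max(5, 1, 3, 6) = 6
J (Max): max(6, 7, -3, -3) = 7
G (Min): min(8, 6, 7) = 6
L (Max): max(3, 3, 5, 2) = 5
K (Min): min(5, 8, 8) = 5
Root (Max): max(-1, 6, 5) = 6
Max picks the child with the highest value: G (value 6).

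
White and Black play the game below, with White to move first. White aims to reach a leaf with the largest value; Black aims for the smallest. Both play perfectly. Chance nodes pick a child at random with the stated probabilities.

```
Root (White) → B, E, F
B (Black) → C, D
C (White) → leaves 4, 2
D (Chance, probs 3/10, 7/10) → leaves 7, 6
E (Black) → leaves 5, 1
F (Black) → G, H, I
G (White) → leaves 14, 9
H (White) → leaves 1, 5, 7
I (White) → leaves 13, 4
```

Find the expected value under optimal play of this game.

7

C (White): max(4, 2) = 4
D (Chance): 3/10·7 + 7/10·6 = 6.3
B (Black): min(4, 6.3) = 4
E (Black): min(5, 1) = 1
G (White): max(14, 9) = 14
H (White): max(1, 5, 7) = 7
I (White): max(13, 4) = 13
F (Black): min(14, 7, 13) = 7
Root (White): max(4, 1, 7) = 7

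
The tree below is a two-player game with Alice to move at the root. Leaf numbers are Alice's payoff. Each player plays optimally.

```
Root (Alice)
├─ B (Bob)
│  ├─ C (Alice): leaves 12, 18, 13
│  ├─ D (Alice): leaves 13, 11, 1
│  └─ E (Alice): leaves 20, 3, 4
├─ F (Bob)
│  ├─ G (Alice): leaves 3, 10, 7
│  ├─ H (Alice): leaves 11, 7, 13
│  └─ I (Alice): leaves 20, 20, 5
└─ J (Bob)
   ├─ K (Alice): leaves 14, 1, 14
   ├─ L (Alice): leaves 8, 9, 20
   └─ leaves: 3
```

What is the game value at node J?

3

K: max(14, 1, 14) = 14
L: max(8, 9, 20) = 20
J: min(14, 20, 3) = 3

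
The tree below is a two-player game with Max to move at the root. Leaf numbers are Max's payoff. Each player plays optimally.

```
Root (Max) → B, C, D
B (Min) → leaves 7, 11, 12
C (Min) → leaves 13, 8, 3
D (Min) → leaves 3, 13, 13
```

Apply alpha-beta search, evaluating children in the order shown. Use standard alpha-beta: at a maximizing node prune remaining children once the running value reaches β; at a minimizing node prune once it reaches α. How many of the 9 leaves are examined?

7

B [α=-∞,β=+∞]: v=7
C [α=7,β=+∞]: v=3
D [α=7,β=+∞]: v=3 after child 1 ≤ α → α-cutoff, skip 2
Root [α=-∞,β=+∞]: v=7
Leaves evaluated: 7 of 9.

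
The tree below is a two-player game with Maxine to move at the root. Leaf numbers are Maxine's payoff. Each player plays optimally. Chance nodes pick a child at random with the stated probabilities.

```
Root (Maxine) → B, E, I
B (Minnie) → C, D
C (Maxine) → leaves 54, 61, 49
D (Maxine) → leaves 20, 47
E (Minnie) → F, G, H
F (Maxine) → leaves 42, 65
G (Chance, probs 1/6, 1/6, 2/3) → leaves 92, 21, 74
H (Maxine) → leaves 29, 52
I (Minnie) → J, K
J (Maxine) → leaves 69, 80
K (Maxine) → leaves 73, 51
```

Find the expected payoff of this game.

73

C (Maxine): max(54, 61, 49) = 61
D (Maxine): max(20, 47) = 47
B (Minnie): min(61, 47) = 47
F (Maxine): max(42, 65) = 65
G (Chance): 1/6·92 + 1/6·21 + 2/3·74 = 68.17
H (Maxine): max(29, 52) = 52
E (Minnie): min(65, 68.17, 52) = 52
J (Maxine): max(69, 80) = 80
K (Maxine): max(73, 51) = 73
I (Minnie): min(80, 73) = 73
Root (Maxine): max(47, 52, 73) = 73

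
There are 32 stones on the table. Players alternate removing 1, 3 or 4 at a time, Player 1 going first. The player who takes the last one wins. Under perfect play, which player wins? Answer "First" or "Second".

Mark each pile size as W (mover wins) or L (mover loses):
i:   0  1  2  3  4  5  6  7  8  9 10 11 12 13 14 15 16 17 18 19 20 21 22 23 24 25 26 27 28 29 30 31 32
     L  W  L  W  W  W  W  L  W  L  W  W  W  W  L  W  L  W  W  W  W  L  W  L  W  W  W  W  L  W  L  W  W
Position 32 is W, so the first player wins.

First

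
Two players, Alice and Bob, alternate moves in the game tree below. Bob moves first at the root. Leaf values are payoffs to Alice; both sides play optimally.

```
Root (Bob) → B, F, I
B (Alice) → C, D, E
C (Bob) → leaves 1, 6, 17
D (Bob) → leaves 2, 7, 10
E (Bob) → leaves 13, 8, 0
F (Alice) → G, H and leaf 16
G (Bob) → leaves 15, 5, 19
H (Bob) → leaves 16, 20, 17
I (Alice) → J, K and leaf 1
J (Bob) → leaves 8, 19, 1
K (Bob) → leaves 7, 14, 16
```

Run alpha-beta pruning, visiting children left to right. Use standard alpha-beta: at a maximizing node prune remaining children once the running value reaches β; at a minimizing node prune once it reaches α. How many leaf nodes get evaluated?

C [α=-∞,β=+∞]: v=1
D [α=1,β=+∞]: v=2
E [α=2,β=+∞]: v=0
B [α=-∞,β=+∞]: v=2
G [α=-∞,β=2]: v=5
F [α=-∞,β=2]: v=5 after child 1 ≥ β → β-cutoff, skip 2
J [α=-∞,β=2]: v=1
K [α=1,β=2]: v=7
I [α=-∞,β=2]: v=7 after child 2 ≥ β → β-cutoff, skip 1
Root [α=-∞,β=+∞]: v=2
Leaves evaluated: 18 of 23.

18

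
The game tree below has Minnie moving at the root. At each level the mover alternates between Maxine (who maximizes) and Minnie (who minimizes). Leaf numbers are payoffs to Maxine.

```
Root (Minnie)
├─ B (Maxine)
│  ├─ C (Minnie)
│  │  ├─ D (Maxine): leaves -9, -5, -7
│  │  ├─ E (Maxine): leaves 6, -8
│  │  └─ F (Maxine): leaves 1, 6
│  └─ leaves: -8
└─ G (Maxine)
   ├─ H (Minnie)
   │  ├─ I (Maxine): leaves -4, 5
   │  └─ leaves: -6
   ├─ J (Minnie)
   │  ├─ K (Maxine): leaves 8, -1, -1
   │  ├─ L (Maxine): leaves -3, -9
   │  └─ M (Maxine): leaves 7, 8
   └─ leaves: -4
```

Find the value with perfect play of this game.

D (Maxine): max(-9, -5, -7) = -5
E (Maxine): max(6, -8) = 6
F (Maxine): max(1, 6) = 6
C (Minnie): min(-5, 6, 6) = -5
B (Maxine): max(-5, -8) = -5
I (Maxine): max(-4, 5) = 5
H (Minnie): min(5, -6) = -6
K (Maxine): max(8, -1, -1) = 8
L (Maxine): max(-3, -9) = -3
M (Maxine): max(7, 8) = 8
J (Minnie): min(8, -3, 8) = -3
G (Maxine): max(-6, -3, -4) = -3
Root (Minnie): min(-5, -3) = -5

-5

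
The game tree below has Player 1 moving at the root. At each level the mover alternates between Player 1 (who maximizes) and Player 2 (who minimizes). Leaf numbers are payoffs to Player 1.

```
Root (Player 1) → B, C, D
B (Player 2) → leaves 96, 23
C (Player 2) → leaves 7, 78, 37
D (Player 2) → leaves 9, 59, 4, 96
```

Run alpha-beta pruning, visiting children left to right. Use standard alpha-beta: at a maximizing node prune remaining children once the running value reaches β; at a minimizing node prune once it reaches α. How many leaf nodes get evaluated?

4

B [α=-∞,β=+∞]: v=23
C [α=23,β=+∞]: v=7 after child 1 ≤ α → α-cutoff, skip 2
D [α=23,β=+∞]: v=9 after child 1 ≤ α → α-cutoff, skip 3
Root [α=-∞,β=+∞]: v=23
Leaves evaluated: 4 of 9.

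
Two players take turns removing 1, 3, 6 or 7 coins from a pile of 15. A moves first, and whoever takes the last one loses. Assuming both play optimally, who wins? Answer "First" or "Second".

Second

Mark each pile size as W (mover wins) or L (mover loses):
i:   0  1  2  3  4  5  6  7  8  9 10 11 12 13 14 15
     W  L  W  L  W  L  W  W  W  W  W  W  W  L  W  L
Position 15 is L, so the second player wins.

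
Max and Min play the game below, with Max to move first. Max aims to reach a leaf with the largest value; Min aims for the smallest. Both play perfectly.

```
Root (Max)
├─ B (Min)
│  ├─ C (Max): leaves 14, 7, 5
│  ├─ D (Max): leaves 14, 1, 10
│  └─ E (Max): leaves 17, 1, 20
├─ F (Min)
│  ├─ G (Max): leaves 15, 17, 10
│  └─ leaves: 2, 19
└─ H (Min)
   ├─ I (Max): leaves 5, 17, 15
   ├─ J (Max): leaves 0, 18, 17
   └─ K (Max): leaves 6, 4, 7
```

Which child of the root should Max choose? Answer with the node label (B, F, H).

B

C (Max): max(14, 7, 5) = 14
D (Max): max(14, 1, 10) = 14
E (Max): max(17, 1, 20) = 20
B (Min): min(14, 14, 20) = 14
G (Max): max(15, 17, 10) = 17
F (Min): min(17, 2, 19) = 2
I (Max): max(5, 17, 15) = 17
J (Max): max(0, 18, 17) = 18
K (Max): max(6, 4, 7) = 7
H (Min): min(17, 18, 7) = 7
Root (Max): max(14, 2, 7) = 14
Max picks the child with the highest value: B (value 14).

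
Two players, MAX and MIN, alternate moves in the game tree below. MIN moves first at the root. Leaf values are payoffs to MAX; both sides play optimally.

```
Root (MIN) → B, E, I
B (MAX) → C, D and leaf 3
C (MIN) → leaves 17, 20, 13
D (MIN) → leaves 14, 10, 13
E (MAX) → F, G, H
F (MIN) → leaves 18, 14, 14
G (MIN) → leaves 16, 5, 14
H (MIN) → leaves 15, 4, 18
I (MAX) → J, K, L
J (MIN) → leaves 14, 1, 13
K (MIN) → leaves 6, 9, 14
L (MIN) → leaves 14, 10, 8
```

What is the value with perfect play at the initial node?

C (MIN): min(17, 20, 13) = 13
D (MIN): min(14, 10, 13) = 10
B (MAX): max(13, 10, 3) = 13
F (MIN): min(18, 14, 14) = 14
G (MIN): min(16, 5, 14) = 5
H (MIN): min(15, 4, 18) = 4
E (MAX): max(14, 5, 4) = 14
J (MIN): min(14, 1, 13) = 1
K (MIN): min(6, 9, 14) = 6
L (MIN): min(14, 10, 8) = 8
I (MAX): max(1, 6, 8) = 8
Root (MIN): min(13, 14, 8) = 8

8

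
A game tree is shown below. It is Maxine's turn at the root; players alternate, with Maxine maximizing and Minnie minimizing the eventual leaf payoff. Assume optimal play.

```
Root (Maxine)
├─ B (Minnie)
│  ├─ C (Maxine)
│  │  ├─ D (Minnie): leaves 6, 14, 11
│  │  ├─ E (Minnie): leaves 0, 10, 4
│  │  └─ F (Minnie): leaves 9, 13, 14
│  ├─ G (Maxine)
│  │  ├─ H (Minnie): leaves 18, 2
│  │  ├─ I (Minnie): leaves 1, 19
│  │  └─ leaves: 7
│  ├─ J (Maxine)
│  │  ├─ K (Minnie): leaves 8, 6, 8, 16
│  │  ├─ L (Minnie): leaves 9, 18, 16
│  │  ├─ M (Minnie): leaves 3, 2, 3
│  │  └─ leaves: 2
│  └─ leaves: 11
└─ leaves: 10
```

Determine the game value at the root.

10

D (Minnie): min(6, 14, 11) = 6
E (Minnie): min(0, 10, 4) = 0
F (Minnie): min(9, 13, 14) = 9
C (Maxine): max(6, 0, 9) = 9
H (Minnie): min(18, 2) = 2
I (Minnie): min(1, 19) = 1
G (Maxine): max(2, 1, 7) = 7
K (Minnie): min(8, 6, 8, 16) = 6
L (Minnie): min(9, 18, 16) = 9
M (Minnie): min(3, 2, 3) = 2
J (Maxine): max(6, 9, 2, 2) = 9
B (Minnie): min(9, 7, 9, 11) = 7
Root (Maxine): max(7, 10) = 10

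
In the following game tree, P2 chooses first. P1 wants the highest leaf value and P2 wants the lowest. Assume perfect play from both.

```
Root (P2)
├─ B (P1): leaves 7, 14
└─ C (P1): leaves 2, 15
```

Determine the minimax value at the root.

14

B (P1): max(7, 14) = 14
C (P1): max(2, 15) = 15
Root (P2): min(14, 15) = 14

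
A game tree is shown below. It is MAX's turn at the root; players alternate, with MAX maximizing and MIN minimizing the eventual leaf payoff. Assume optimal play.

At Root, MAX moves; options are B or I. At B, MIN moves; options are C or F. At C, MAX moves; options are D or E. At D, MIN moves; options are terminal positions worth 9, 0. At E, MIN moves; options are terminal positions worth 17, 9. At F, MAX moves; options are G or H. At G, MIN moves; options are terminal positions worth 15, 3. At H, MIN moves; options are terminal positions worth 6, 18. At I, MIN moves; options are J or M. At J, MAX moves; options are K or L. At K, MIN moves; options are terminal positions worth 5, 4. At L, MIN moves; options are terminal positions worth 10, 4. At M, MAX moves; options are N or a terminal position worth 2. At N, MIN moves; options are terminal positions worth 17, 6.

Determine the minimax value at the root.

D (MIN): min(9, 0) = 0
E (MIN): min(17, 9) = 9
C (MAX): max(0, 9) = 9
G (MIN): min(15, 3) = 3
H (MIN): min(6, 18) = 6
F (MAX): max(3, 6) = 6
B (MIN): min(9, 6) = 6
K (MIN): min(5, 4) = 4
L (MIN): min(10, 4) = 4
J (MAX): max(4, 4) = 4
N (MIN): min(17, 6) = 6
M (MAX): max(6, 2) = 6
I (MIN): min(4, 6) = 4
Root (MAX): max(6, 4) = 6

6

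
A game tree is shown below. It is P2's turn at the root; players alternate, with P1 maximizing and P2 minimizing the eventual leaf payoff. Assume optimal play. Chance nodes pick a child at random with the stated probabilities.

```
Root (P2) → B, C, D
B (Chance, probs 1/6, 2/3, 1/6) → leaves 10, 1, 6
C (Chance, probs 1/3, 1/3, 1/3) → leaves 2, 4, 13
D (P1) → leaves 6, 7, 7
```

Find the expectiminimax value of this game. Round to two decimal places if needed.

B (Chance): 1/6·10 + 2/3·1 + 1/6·6 = 3.33
C (Chance): 1/3·2 + 1/3·4 + 1/3·13 = 6.33
D (P1): max(6, 7, 7) = 7
Root (P2): min(3.33, 6.33, 7) = 3.33

3.33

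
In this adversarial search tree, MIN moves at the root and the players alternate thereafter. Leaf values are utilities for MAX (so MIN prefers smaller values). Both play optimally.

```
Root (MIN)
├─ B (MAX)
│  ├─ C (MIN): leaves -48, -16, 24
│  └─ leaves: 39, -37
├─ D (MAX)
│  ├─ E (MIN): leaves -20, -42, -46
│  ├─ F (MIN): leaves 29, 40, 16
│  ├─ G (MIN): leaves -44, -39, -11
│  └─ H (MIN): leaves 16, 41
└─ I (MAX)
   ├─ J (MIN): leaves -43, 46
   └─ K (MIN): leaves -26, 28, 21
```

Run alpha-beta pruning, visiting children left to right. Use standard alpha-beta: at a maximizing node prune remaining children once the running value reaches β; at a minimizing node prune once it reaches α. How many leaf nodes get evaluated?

18

C [α=-∞,β=+∞]: v=-48
B [α=-∞,β=+∞]: v=39
E [α=-∞,β=39]: v=-46
F [α=-46,β=39]: v=16
G [α=16,β=39]: v=-44 after child 1 ≤ α → α-cutoff, skip 2
H [α=16,β=39]: v=16 after child 1 ≤ α → α-cutoff, skip 1
D [α=-∞,β=39]: v=16
J [α=-∞,β=16]: v=-43
K [α=-43,β=16]: v=-26
I [α=-∞,β=16]: v=-26
Root [α=-∞,β=+∞]: v=-26
Leaves evaluated: 18 of 21.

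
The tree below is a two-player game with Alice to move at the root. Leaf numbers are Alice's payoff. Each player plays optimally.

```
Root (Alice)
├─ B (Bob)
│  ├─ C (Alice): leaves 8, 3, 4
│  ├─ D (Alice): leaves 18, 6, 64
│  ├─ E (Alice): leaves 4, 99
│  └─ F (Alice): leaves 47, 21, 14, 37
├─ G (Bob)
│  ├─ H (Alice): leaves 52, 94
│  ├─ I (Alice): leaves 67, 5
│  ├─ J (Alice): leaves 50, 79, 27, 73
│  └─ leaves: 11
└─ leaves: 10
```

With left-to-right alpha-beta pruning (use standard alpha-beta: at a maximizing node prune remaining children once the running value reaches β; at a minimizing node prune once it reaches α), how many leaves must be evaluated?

C [α=-∞,β=+∞]: v=8
D [α=-∞,β=8]: v=18 after child 1 ≥ β → β-cutoff, skip 2
E [α=-∞,β=8]: v=99
F [α=-∞,β=8]: v=47 after child 1 ≥ β → β-cutoff, skip 3
B [α=-∞,β=+∞]: v=8
H [α=8,β=+∞]: v=94
I [α=8,β=94]: v=67
J [α=8,β=67]: v=79 after child 2 ≥ β → β-cutoff, skip 2
G [α=8,β=+∞]: v=11
Root [α=-∞,β=+∞]: v=11
Leaves evaluated: 15 of 22.

15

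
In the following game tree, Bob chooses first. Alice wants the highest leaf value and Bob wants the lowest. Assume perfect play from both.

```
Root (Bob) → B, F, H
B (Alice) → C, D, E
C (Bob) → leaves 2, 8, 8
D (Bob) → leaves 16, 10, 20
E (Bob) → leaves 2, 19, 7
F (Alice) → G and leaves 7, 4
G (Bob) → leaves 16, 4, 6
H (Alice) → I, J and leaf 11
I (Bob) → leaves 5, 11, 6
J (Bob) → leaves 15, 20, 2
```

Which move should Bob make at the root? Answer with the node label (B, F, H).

C (Bob): min(2, 8, 8) = 2
D (Bob): min(16, 10, 20) = 10
E (Bob): min(2, 19, 7) = 2
B (Alice): max(2, 10, 2) = 10
G (Bob): min(16, 4, 6) = 4
F (Alice): max(4, 7, 4) = 7
I (Bob): min(5, 11, 6) = 5
J (Bob): min(15, 20, 2) = 2
H (Alice): max(5, 2, 11) = 11
Root (Bob): min(10, 7, 11) = 7
Bob picks the child with the lowest value: F (value 7).

F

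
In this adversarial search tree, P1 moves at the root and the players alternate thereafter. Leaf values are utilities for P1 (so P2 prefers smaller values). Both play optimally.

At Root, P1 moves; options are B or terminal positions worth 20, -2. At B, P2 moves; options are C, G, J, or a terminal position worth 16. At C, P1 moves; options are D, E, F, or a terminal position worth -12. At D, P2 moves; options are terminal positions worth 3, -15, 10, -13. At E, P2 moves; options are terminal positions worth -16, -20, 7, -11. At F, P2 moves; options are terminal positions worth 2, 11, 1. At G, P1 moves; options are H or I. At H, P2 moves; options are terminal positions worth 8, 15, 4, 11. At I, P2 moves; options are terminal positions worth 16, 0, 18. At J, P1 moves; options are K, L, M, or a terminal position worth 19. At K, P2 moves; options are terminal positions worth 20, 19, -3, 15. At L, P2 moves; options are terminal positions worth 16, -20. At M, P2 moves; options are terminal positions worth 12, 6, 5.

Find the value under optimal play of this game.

20

D (P2): min(3, -15, 10, -13) = -15
E (P2): min(-16, -20, 7, -11) = -20
F (P2): min(2, 11, 1) = 1
C (P1): max(-15, -20, 1, -12) = 1
H (P2): min(8, 15, 4, 11) = 4
I (P2): min(16, 0, 18) = 0
G (P1): max(4, 0) = 4
K (P2): min(20, 19, -3, 15) = -3
L (P2): min(16, -20) = -20
M (P2): min(12, 6, 5) = 5
J (P1): max(-3, -20, 5, 19) = 19
B (P2): min(1, 4, 19, 16) = 1
Root (P1): max(1, 20, -2) = 20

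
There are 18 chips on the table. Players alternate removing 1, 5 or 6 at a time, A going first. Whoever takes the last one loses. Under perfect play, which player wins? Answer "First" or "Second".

First

Mark each pile size as W (mover wins) or L (mover loses):
i:   0  1  2  3  4  5  6  7  8  9 10 11 12 13 14 15 16 17 18
     W  L  W  L  W  L  W  W  W  W  W  W  L  W  L  W  L  W  W
Position 18 is W, so the first player wins.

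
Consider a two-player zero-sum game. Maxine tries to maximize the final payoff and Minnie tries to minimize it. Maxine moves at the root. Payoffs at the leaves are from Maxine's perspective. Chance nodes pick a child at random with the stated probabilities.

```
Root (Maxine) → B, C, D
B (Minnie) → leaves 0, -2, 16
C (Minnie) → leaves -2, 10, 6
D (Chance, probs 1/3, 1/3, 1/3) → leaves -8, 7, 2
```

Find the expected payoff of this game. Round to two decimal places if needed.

B (Minnie): min(0, -2, 16) = -2
C (Minnie): min(-2, 10, 6) = -2
D (Chance): 1/3·-8 + 1/3·7 + 1/3·2 = 0.33
Root (Maxine): max(-2, -2, 0.33) = 0.33

0.33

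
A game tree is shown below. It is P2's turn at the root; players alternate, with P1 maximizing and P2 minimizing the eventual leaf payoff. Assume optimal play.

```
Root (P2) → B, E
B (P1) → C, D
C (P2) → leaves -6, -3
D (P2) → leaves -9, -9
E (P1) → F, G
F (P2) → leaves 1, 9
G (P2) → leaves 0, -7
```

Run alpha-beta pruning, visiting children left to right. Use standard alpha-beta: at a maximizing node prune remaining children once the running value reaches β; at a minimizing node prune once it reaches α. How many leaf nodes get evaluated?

C [α=-∞,β=+∞]: v=-6
D [α=-6,β=+∞]: v=-9 after child 1 ≤ α → α-cutoff, skip 1
B [α=-∞,β=+∞]: v=-6
F [α=-∞,β=-6]: v=1
E [α=-∞,β=-6]: v=1 after child 1 ≥ β → β-cutoff, skip 1
Root [α=-∞,β=+∞]: v=-6
Leaves evaluated: 5 of 8.

5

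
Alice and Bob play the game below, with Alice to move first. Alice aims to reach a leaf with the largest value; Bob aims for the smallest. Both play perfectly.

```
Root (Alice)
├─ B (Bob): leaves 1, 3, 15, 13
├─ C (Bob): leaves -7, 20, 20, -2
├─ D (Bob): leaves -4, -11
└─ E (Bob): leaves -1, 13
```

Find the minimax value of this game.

B (Bob): min(1, 3, 15, 13) = 1
C (Bob): min(-7, 20, 20, -2) = -7
D (Bob): min(-4, -11) = -11
E (Bob): min(-1, 13) = -1
Root (Alice): max(1, -7, -11, -1) = 1

1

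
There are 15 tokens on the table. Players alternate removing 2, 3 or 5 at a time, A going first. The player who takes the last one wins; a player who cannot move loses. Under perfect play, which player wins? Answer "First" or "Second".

Second

Mark each pile size as W (mover wins) or L (mover loses):
i:   0  1  2  3  4  5  6  7  8  9 10 11 12 13 14 15
     L  L  W  W  W  W  W  L  L  W  W  W  W  W  L  L
Position 15 is L, so the second player wins.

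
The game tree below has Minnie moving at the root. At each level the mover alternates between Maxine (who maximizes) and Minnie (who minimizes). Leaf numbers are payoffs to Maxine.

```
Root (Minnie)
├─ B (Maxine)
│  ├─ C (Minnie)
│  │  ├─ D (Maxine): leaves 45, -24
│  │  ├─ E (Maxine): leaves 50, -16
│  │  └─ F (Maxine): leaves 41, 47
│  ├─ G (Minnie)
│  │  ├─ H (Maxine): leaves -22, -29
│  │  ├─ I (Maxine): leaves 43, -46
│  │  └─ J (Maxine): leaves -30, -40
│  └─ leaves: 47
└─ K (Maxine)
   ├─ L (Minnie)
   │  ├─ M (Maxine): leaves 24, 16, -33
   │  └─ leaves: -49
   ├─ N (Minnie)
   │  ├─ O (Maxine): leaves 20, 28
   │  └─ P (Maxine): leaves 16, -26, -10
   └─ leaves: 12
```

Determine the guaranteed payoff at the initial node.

16

D (Maxine): max(45, -24) = 45
E (Maxine): max(50, -16) = 50
F (Maxine): max(41, 47) = 47
C (Minnie): min(45, 50, 47) = 45
H (Maxine): max(-22, -29) = -22
I (Maxine): max(43, -46) = 43
J (Maxine): max(-30, -40) = -30
G (Minnie): min(-22, 43, -30) = -30
B (Maxine): max(45, -30, 47) = 47
M (Maxine): max(24, 16, -33) = 24
L (Minnie): min(24, -49) = -49
O (Maxine): max(20, 28) = 28
P (Maxine): max(16, -26, -10) = 16
N (Minnie): min(28, 16) = 16
K (Maxine): max(-49, 16, 12) = 16
Root (Minnie): min(47, 16) = 16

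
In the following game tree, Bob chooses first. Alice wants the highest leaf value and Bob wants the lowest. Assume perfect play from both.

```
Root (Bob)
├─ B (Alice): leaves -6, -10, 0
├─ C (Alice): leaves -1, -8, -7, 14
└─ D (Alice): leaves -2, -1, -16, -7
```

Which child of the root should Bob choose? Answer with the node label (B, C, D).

D

B (Alice): max(-6, -10, 0) = 0
C (Alice): max(-1, -8, -7, 14) = 14
D (Alice): max(-2, -1, -16, -7) = -1
Root (Bob): min(0, 14, -1) = -1
Bob picks the child with the lowest value: D (value -1).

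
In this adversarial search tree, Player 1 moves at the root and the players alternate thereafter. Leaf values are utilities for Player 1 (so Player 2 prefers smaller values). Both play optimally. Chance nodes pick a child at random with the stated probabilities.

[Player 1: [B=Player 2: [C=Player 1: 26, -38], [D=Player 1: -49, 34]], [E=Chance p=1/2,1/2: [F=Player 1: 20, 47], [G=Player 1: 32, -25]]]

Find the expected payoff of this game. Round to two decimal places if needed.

C (Player 1): max(26, -38) = 26
D (Player 1): max(-49, 34) = 34
B (Player 2): min(26, 34) = 26
F (Player 1): max(20, 47) = 47
G (Player 1): max(32, -25) = 32
E (Chance): 1/2·47 + 1/2·32 = 39.5
Root (Player 1): max(26, 39.5) = 39.5

39.5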